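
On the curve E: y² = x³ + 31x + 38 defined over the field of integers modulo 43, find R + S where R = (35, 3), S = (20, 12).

(9, 33)

(35, 3) + (20, 12). λ = (12 - 3)/(20 - 35) ≡ 9/28 mod 43. 28⁻¹ ≡ 20 (mod 43) since 28·20 = 560 ≡ 1, so λ ≡ 8.
  x = λ² - 35 - 20 = 64 - 55 ≡ 9; y = λ·(35 - 9) - 3 ≡ 33. → (9, 33)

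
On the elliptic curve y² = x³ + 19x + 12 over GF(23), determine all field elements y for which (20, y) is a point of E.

none

x³ + 19x + 12 = 8392 ≡ 20 (mod 23).
20 is a non-residue mod 23; no y exists.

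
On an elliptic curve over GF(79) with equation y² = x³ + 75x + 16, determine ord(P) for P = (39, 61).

2P: tangent at (39, 61): λ = (3·39² + 75)/(2·61) ≡ 56/43. 43⁻¹ ≡ 68 (mod 79) since 43·68 = 2924 ≡ 1, so λ ≡ 56·68 ≡ 16.
  x = λ² - 39 - 39 = 256 - 78 ≡ 20; y = λ·(39 - 20) - 61 ≡ 6. → (20, 6)
3P: (20, 6) + (39, 61). λ = (61 - 6)/(39 - 20) ≡ 55/19 mod 79. 19⁻¹ ≡ 25 (mod 79), so λ ≡ 32.
  x = λ² - 20 - 39 = 1024 - 59 ≡ 17; y = λ·(20 - 17) - 6 ≡ 11. → (17, 11)
4P: (17, 11) + (39, 61). λ = (61 - 11)/(39 - 17) ≡ 50/22 mod 79. 22⁻¹ ≡ 18 (mod 79), so λ ≡ 31.
  x = λ² - 17 - 39 = 961 - 56 ≡ 36; y = λ·(17 - 36) - 11 ≡ 32. → (36, 32)
5P: (36, 32) + (39, 61). λ = (61 - 32)/(39 - 36) ≡ 29/3 mod 79. 3⁻¹ ≡ 53 (mod 79), so λ ≡ 36.
  x = λ² - 36 - 39 = 1296 - 75 ≡ 36; y = λ·(36 - 36) - 32 ≡ 47. → (36, 47)
6P: (36, 47) + (39, 61). λ = (61 - 47)/(39 - 36) ≡ 14/3 mod 79. 3⁻¹ ≡ 53 (mod 79) since 3·53 = 159 ≡ 1, so λ ≡ 31.
  x = λ² - 36 - 39 = 961 - 75 ≡ 17; y = λ·(36 - 17) - 47 ≡ 68. → (17, 68)
7P: (17, 68) + (39, 61). λ = (61 - 68)/(39 - 17) ≡ 72/22 mod 79. 22⁻¹ ≡ 18 (mod 79) since 22·18 = 396 ≡ 1, so λ ≡ 32.
  x = λ² - 17 - 39 = 1024 - 56 ≡ 20; y = λ·(17 - 20) - 68 ≡ 73. → (20, 73)
8P: (20, 73) + (39, 61). λ = (61 - 73)/(39 - 20) ≡ 67/19 mod 79. 19⁻¹ ≡ 25 (mod 79), so λ ≡ 16.
  x = λ² - 20 - 39 = 256 - 59 ≡ 39; y = λ·(20 - 39) - 73 ≡ 18. → (39, 18)
9P: (39, 18) + (39, 61): same x and y₁ ≡ -y₂, so the sum is 𝒪.
9P = 𝒪, so the order is 9.

9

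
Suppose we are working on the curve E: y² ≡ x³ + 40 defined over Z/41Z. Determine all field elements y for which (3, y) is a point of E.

x³ + 0x + 40 = 67 ≡ 26 (mod 41).
26 is a non-residue mod 41; no y exists.

none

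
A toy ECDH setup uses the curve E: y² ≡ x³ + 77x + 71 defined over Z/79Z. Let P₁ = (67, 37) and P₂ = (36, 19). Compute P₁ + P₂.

(7, 59)

(67, 37) + (36, 19). λ = (19 - 37)/(36 - 67) ≡ 61/48 mod 79. 48⁻¹ ≡ 28 (mod 79) since 48·28 = 1344 ≡ 1, so λ ≡ 49.
  x = λ² - 67 - 36 = 2401 - 103 ≡ 7; y = λ·(67 - 7) - 37 ≡ 59. → (7, 59)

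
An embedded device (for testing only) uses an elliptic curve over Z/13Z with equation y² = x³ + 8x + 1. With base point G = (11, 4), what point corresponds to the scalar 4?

(0, 1)

Double-and-add on 4 = (100)₂. Start with G = (11, 4) for the leading 1-bit.
double: tangent at (11, 4): λ = (3·11² + 8)/(2·4) ≡ 7/8. 8⁻¹ ≡ 5 (mod 13), so λ ≡ 7·5 ≡ 9.
  x = λ² - 11 - 11 = 81 - 22 ≡ 7; y = λ·(11 - 7) - 4 ≡ 6. → (7, 6)
double: tangent at (7, 6): λ = (3·7² + 8)/(2·6) ≡ 12/12. 12⁻¹ ≡ 12 (mod 13) since 12·12 = 144 ≡ 1, so λ ≡ 12·12 ≡ 1.
  x = λ² - 7 - 7 = 1 - 14 ≡ 0; y = λ·(7 - 0) - 6 ≡ 1. → (0, 1)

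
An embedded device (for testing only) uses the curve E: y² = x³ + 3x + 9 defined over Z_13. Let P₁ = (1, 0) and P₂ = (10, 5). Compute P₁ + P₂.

(1, 0) + (10, 5). λ = (5 - 0)/(10 - 1) ≡ 5/9 mod 13. 9⁻¹ ≡ 3 (mod 13), so λ ≡ 2.
  x = λ² - 1 - 10 = 4 - 11 ≡ 6; y = λ·(1 - 6) - 0 ≡ 3. → (6, 3)

(6, 3)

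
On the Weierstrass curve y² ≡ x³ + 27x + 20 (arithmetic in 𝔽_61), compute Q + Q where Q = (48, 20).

(29, 11)

tangent at (48, 20): λ = (3·48² + 27)/(2·20) ≡ 46/40. 40⁻¹ ≡ 29 (mod 61), so λ ≡ 46·29 ≡ 53.
  x = λ² - 48 - 48 = 2809 - 96 ≡ 29; y = λ·(48 - 29) - 20 ≡ 11. → (29, 11)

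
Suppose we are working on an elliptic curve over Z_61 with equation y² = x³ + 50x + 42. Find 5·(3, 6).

Write P = (3, 6).
Repeated addition: build up to 5P.
2P: tangent at (3, 6): λ = (3·3² + 50)/(2·6) ≡ 16/12. 12⁻¹ ≡ 56 (mod 61) since 12·56 = 672 ≡ 1, so λ ≡ 16·56 ≡ 42.
  x = λ² - 3 - 3 = 1764 - 6 ≡ 50; y = λ·(3 - 50) - 6 ≡ 33. → (50, 33)
3P: (50, 33) + (3, 6). λ = (6 - 33)/(3 - 50) ≡ 34/14 mod 61. 14⁻¹ ≡ 48 (mod 61), so λ ≡ 46.
  x = λ² - 50 - 3 = 2116 - 53 ≡ 50; y = λ·(50 - 50) - 33 ≡ 28. → (50, 28)
4P: (50, 28) + (3, 6). λ = (6 - 28)/(3 - 50) ≡ 39/14 mod 61. 14⁻¹ ≡ 48 (mod 61) since 14·48 = 672 ≡ 1, so λ ≡ 42.
  x = λ² - 50 - 3 = 1764 - 53 ≡ 3; y = λ·(50 - 3) - 28 ≡ 55. → (3, 55)
5P: (3, 55) + (3, 6): same x and y₁ ≡ -y₂, so the sum is O.

O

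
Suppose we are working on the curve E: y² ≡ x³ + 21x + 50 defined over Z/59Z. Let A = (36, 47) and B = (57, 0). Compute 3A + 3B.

(27, 2)

First 3A:
Repeated addition: build up to 3A.
2A: tangent at (36, 47): λ = (3·36² + 21)/(2·47) ≡ 15/35. 35⁻¹ ≡ 27 (mod 59) since 35·27 = 945 ≡ 1, so λ ≡ 15·27 ≡ 51.
  x = λ² - 36 - 36 = 2601 - 72 ≡ 51; y = λ·(36 - 51) - 47 ≡ 14. → (51, 14)
3A: (51, 14) + (36, 47). λ = (47 - 14)/(36 - 51) ≡ 33/44 mod 59. 44⁻¹ ≡ 55 (mod 59) since 44·55 = 2420 ≡ 1, so λ ≡ 45.
  x = λ² - 51 - 36 = 2025 - 87 ≡ 50; y = λ·(51 - 50) - 14 ≡ 31. → (50, 31)
3A = (50, 31).
Next 3B:
Repeated addition: build up to 3B.
2B: (57, 0) + (57, 0): same x and y₁ ≡ -y₂, so the sum is ∞.
3B: ∞ + (57, 0) = (57, 0) (identity).
3B = (57, 0).
Finally 3A + 3B:
(50, 31) + (57, 0). λ = (0 - 31)/(57 - 50) ≡ 28/7 mod 59. 7⁻¹ ≡ 17 (mod 59), so λ ≡ 4.
  x = λ² - 50 - 57 = 16 - 107 ≡ 27; y = λ·(50 - 27) - 31 ≡ 2. → (27, 2)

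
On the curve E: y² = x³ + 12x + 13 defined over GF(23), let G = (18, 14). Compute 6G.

Double-and-add on 6 = (110)₂. Start with G = (18, 14) for the leading 1-bit.
double: tangent at (18, 14): λ = (3·18² + 12)/(2·14) ≡ 18/5. 5⁻¹ ≡ 14 (mod 23), so λ ≡ 18·14 ≡ 22.
  x = λ² - 18 - 18 = 484 - 36 ≡ 11; y = λ·(18 - 11) - 14 ≡ 2. → (11, 2)
add G: (11, 2) + (18, 14). λ = (14 - 2)/(18 - 11) ≡ 12/7 mod 23. 7⁻¹ ≡ 10 (mod 23), so λ ≡ 5.
  x = λ² - 11 - 18 = 25 - 29 ≡ 19; y = λ·(11 - 19) - 2 ≡ 4. → (19, 4)
double: tangent at (19, 4): λ = (3·19² + 12)/(2·4) ≡ 14/8. 8⁻¹ ≡ 3 (mod 23), so λ ≡ 14·3 ≡ 19.
  x = λ² - 19 - 19 = 361 - 38 ≡ 1; y = λ·(19 - 1) - 4 ≡ 16. → (1, 16)

(1, 16)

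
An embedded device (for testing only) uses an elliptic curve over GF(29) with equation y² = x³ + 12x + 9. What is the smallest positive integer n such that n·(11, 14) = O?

2P: tangent at (11, 14): λ = (3·11² + 12)/(2·14) ≡ 27/28. 28⁻¹ ≡ 28 (mod 29) since 28·28 = 784 ≡ 1, so λ ≡ 27·28 ≡ 2.
  x = λ² - 11 - 11 = 4 - 22 ≡ 11; y = λ·(11 - 11) - 14 ≡ 15. → (11, 15)
3P: (11, 15) + (11, 14): same x and y₁ ≡ -y₂, so the sum is O.
3P = O, so the order is 3.

3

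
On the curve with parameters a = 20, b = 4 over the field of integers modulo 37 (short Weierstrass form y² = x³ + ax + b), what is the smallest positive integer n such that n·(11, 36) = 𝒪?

3

2P: tangent at (11, 36): λ = (3·11² + 20)/(2·36) ≡ 13/35. 35⁻¹ ≡ 18 (mod 37), so λ ≡ 13·18 ≡ 12.
  x = λ² - 11 - 11 = 144 - 22 ≡ 11; y = λ·(11 - 11) - 36 ≡ 1. → (11, 1)
3P: (11, 1) + (11, 36): same x and y₁ ≡ -y₂, so the sum is 𝒪.
3P = 𝒪, so the order is 3.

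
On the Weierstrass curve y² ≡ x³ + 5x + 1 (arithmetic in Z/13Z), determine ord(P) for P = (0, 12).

8

2P: tangent at (0, 12): λ = (3·0² + 5)/(2·12) ≡ 5/11. 11⁻¹ ≡ 6 (mod 13), so λ ≡ 5·6 ≡ 4.
  x = λ² - 0 - 0 = 16 - 0 ≡ 3; y = λ·(0 - 3) - 12 ≡ 2. → (3, 2)
3P: (3, 2) + (0, 12). λ = (12 - 2)/(0 - 3) ≡ 10/10 mod 13. 10⁻¹ ≡ 4 (mod 13), so λ ≡ 1.
  x = λ² - 3 - 0 = 1 - 3 ≡ 11; y = λ·(3 - 11) - 2 ≡ 3. → (11, 3)
4P: (11, 3) + (0, 12). λ = (12 - 3)/(0 - 11) ≡ 9/2 mod 13. 2⁻¹ ≡ 7 (mod 13), so λ ≡ 11.
  x = λ² - 11 - 0 = 121 - 11 ≡ 6; y = λ·(11 - 6) - 3 ≡ 0. → (6, 0)
5P: (6, 0) + (0, 12). λ = (12 - 0)/(0 - 6) ≡ 12/7 mod 13. 7⁻¹ ≡ 2 (mod 13) since 7·2 = 14 ≡ 1, so λ ≡ 11.
  x = λ² - 6 - 0 = 121 - 6 ≡ 11; y = λ·(6 - 11) - 0 ≡ 10. → (11, 10)
6P: (11, 10) + (0, 12). λ = (12 - 10)/(0 - 11) ≡ 2/2 mod 13. 2⁻¹ ≡ 7 (mod 13) since 2·7 = 14 ≡ 1, so λ ≡ 1.
  x = λ² - 11 - 0 = 1 - 11 ≡ 3; y = λ·(11 - 3) - 10 ≡ 11. → (3, 11)
7P: (3, 11) + (0, 12). λ = (12 - 11)/(0 - 3) ≡ 1/10 mod 13. 10⁻¹ ≡ 4 (mod 13), so λ ≡ 4.
  x = λ² - 3 - 0 = 16 - 3 ≡ 0; y = λ·(3 - 0) - 11 ≡ 1. → (0, 1)
8P: (0, 1) + (0, 12): same x and y₁ ≡ -y₂, so the sum is 𝒪.
8P = 𝒪, so the order is 8.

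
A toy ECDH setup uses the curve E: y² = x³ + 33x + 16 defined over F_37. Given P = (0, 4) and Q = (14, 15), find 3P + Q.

(5, 11)

First 3P:
Repeated addition: build up to 3P.
2P: tangent at (0, 4): λ = (3·0² + 33)/(2·4) ≡ 33/8. 8⁻¹ ≡ 14 (mod 37), so λ ≡ 33·14 ≡ 18.
  x = λ² - 0 - 0 = 324 - 0 ≡ 28; y = λ·(0 - 28) - 4 ≡ 10. → (28, 10)
3P: (28, 10) + (0, 4). λ = (4 - 10)/(0 - 28) ≡ 31/9 mod 37. 9⁻¹ ≡ 33 (mod 37), so λ ≡ 24.
  x = λ² - 28 - 0 = 576 - 28 ≡ 30; y = λ·(28 - 30) - 10 ≡ 16. → (30, 16)
3P = (30, 16).
Finally 3P + Q:
(30, 16) + (14, 15). λ = (15 - 16)/(14 - 30) ≡ 36/21 mod 37. 21⁻¹ ≡ 30 (mod 37), so λ ≡ 7.
  x = λ² - 30 - 14 = 49 - 44 ≡ 5; y = λ·(30 - 5) - 16 ≡ 11. → (5, 11)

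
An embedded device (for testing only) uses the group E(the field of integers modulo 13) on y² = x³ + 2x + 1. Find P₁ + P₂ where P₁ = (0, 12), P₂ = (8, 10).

(0, 12) + (8, 10). λ = (10 - 12)/(8 - 0) ≡ 11/8 mod 13. 8⁻¹ ≡ 5 (mod 13), so λ ≡ 3.
  x = λ² - 0 - 8 = 9 - 8 ≡ 1; y = λ·(0 - 1) - 12 ≡ 11. → (1, 11)

(1, 11)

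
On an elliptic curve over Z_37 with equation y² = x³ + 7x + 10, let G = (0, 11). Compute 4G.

Double-and-add on 4 = (100)₂. Start with G = (0, 11) for the leading 1-bit.
double: tangent at (0, 11): λ = (3·0² + 7)/(2·11) ≡ 7/22. 22⁻¹ ≡ 32 (mod 37) since 22·32 = 704 ≡ 1, so λ ≡ 7·32 ≡ 2.
  x = λ² - 0 - 0 = 4 - 0 ≡ 4; y = λ·(0 - 4) - 11 ≡ 18. → (4, 18)
double: tangent at (4, 18): λ = (3·4² + 7)/(2·18) ≡ 18/36. 36⁻¹ ≡ 36 (mod 37), so λ ≡ 18·36 ≡ 19.
  x = λ² - 4 - 4 = 361 - 8 ≡ 20; y = λ·(4 - 20) - 18 ≡ 11. → (20, 11)

(20, 11)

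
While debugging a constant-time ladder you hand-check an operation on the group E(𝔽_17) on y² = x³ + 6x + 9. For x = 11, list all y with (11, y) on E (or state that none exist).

x³ + 6x + 9 = 1406 ≡ 12 (mod 17).
12 is a non-residue mod 17; no y exists.

none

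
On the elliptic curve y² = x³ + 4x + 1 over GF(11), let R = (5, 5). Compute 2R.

tangent at (5, 5): λ = (3·5² + 4)/(2·5) ≡ 2/10. 10⁻¹ ≡ 10 (mod 11), so λ ≡ 2·10 ≡ 9.
  x = λ² - 5 - 5 = 81 - 10 ≡ 5; y = λ·(5 - 5) - 5 ≡ 6. → (5, 6)

(5, 6)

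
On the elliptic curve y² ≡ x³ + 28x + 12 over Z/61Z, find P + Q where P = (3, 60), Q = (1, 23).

(18, 59)

(3, 60) + (1, 23). λ = (23 - 60)/(1 - 3) ≡ 24/59 mod 61. 59⁻¹ ≡ 30 (mod 61) since 59·30 = 1770 ≡ 1, so λ ≡ 49.
  x = λ² - 3 - 1 = 2401 - 4 ≡ 18; y = λ·(3 - 18) - 60 ≡ 59. → (18, 59)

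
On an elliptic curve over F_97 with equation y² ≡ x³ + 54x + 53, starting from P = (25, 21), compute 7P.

(67, 40)

Repeated addition: build up to 7P.
2P: tangent at (25, 21): λ = (3·25² + 54)/(2·21) ≡ 86/42. 42⁻¹ ≡ 67 (mod 97), so λ ≡ 86·67 ≡ 39.
  x = λ² - 25 - 25 = 1521 - 50 ≡ 16; y = λ·(25 - 16) - 21 ≡ 39. → (16, 39)
3P: (16, 39) + (25, 21). λ = (21 - 39)/(25 - 16) ≡ 79/9 mod 97. 9⁻¹ ≡ 54 (mod 97) since 9·54 = 486 ≡ 1, so λ ≡ 95.
  x = λ² - 16 - 25 = 9025 - 41 ≡ 60; y = λ·(16 - 60) - 39 ≡ 49. → (60, 49)
4P: (60, 49) + (25, 21). λ = (21 - 49)/(25 - 60) ≡ 69/62 mod 97. 62⁻¹ ≡ 36 (mod 97), so λ ≡ 59.
  x = λ² - 60 - 25 = 3481 - 85 ≡ 1; y = λ·(60 - 1) - 49 ≡ 37. → (1, 37)
5P: (1, 37) + (25, 21). λ = (21 - 37)/(25 - 1) ≡ 81/24 mod 97. 24⁻¹ ≡ 93 (mod 97), so λ ≡ 64.
  x = λ² - 1 - 25 = 4096 - 26 ≡ 93; y = λ·(1 - 93) - 37 ≡ 89. → (93, 89)
6P: (93, 89) + (25, 21). λ = (21 - 89)/(25 - 93) ≡ 29/29 mod 97. 29⁻¹ ≡ 87 (mod 97) since 29·87 = 2523 ≡ 1, so λ ≡ 1.
  x = λ² - 93 - 25 = 1 - 118 ≡ 77; y = λ·(93 - 77) - 89 ≡ 24. → (77, 24)
7P: (77, 24) + (25, 21). λ = (21 - 24)/(25 - 77) ≡ 94/45 mod 97. 45⁻¹ ≡ 69 (mod 97) since 45·69 = 3105 ≡ 1, so λ ≡ 84.
  x = λ² - 77 - 25 = 7056 - 102 ≡ 67; y = λ·(77 - 67) - 24 ≡ 40. → (67, 40)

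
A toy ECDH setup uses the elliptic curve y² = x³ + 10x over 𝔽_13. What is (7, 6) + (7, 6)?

tangent at (7, 6): λ = (3·7² + 10)/(2·6) ≡ 1/12. 12⁻¹ ≡ 12 (mod 13), so λ ≡ 1·12 ≡ 12.
  x = λ² - 7 - 7 = 144 - 14 ≡ 0; y = λ·(7 - 0) - 6 ≡ 0. → (0, 0)

(0, 0)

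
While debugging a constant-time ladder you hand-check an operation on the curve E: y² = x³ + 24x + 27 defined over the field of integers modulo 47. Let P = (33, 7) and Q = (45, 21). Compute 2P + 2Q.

(0, 36)

First 2P:
Repeated addition: build up to 2P.
2P: tangent at (33, 7): λ = (3·33² + 24)/(2·7) ≡ 1/14. 14⁻¹ ≡ 37 (mod 47) since 14·37 = 518 ≡ 1, so λ ≡ 1·37 ≡ 37.
  x = λ² - 33 - 33 = 1369 - 66 ≡ 34; y = λ·(33 - 34) - 7 ≡ 3. → (34, 3)
2P = (34, 3).
Next 2Q:
Repeated addition: build up to 2Q.
2Q: tangent at (45, 21): λ = (3·45² + 24)/(2·21) ≡ 36/42. 42⁻¹ ≡ 28 (mod 47), so λ ≡ 36·28 ≡ 21.
  x = λ² - 45 - 45 = 441 - 90 ≡ 22; y = λ·(45 - 22) - 21 ≡ 39. → (22, 39)
2Q = (22, 39).
Finally 2P + 2Q:
(34, 3) + (22, 39). λ = (39 - 3)/(22 - 34) ≡ 36/35 mod 47. 35⁻¹ ≡ 43 (mod 47), so λ ≡ 44.
  x = λ² - 34 - 22 = 1936 - 56 ≡ 0; y = λ·(34 - 0) - 3 ≡ 36. → (0, 36)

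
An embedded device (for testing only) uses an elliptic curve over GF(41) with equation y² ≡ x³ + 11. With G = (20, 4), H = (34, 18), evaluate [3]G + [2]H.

(24, 10)

First 3G:
Repeated addition: build up to 3G.
2G: tangent at (20, 4): λ = (3·20² + 0)/(2·4) ≡ 11/8. 8⁻¹ ≡ 36 (mod 41) since 8·36 = 288 ≡ 1, so λ ≡ 11·36 ≡ 27.
  x = λ² - 20 - 20 = 729 - 40 ≡ 33; y = λ·(20 - 33) - 4 ≡ 14. → (33, 14)
3G: (33, 14) + (20, 4). λ = (4 - 14)/(20 - 33) ≡ 31/28 mod 41. 28⁻¹ ≡ 22 (mod 41), so λ ≡ 26.
  x = λ² - 33 - 20 = 676 - 53 ≡ 8; y = λ·(33 - 8) - 14 ≡ 21. → (8, 21)
3G = (8, 21).
Next 2H:
Repeated addition: build up to 2H.
2H: tangent at (34, 18): λ = (3·34² + 0)/(2·18) ≡ 24/36. 36⁻¹ ≡ 8 (mod 41), so λ ≡ 24·8 ≡ 28.
  x = λ² - 34 - 34 = 784 - 68 ≡ 19; y = λ·(34 - 19) - 18 ≡ 33. → (19, 33)
2H = (19, 33).
Finally 3G + 2H:
(8, 21) + (19, 33). λ = (33 - 21)/(19 - 8) ≡ 12/11 mod 41. 11⁻¹ ≡ 15 (mod 41), so λ ≡ 16.
  x = λ² - 8 - 19 = 256 - 27 ≡ 24; y = λ·(8 - 24) - 21 ≡ 10. → (24, 10)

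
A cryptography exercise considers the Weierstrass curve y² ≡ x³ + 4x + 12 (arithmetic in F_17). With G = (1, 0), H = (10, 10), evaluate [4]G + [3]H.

First 4G:
Double-and-add on 4 = (100)₂. Start with G = (1, 0) for the leading 1-bit.
double: (1, 0) + (1, 0): same x and y₁ ≡ -y₂, so the sum is 𝒪.
double: 𝒪 + 𝒪 = 𝒪 (identity).
4G = 𝒪.
Next 3H:
Repeated addition: build up to 3H.
2H: tangent at (10, 10): λ = (3·10² + 4)/(2·10) ≡ 15/3. 3⁻¹ ≡ 6 (mod 17), so λ ≡ 15·6 ≡ 5.
  x = λ² - 10 - 10 = 25 - 20 ≡ 5; y = λ·(10 - 5) - 10 ≡ 15. → (5, 15)
3H: (5, 15) + (10, 10). λ = (10 - 15)/(10 - 5) ≡ 12/5 mod 17. 5⁻¹ ≡ 7 (mod 17), so λ ≡ 16.
  x = λ² - 5 - 10 = 256 - 15 ≡ 3; y = λ·(5 - 3) - 15 ≡ 0. → (3, 0)
3H = (3, 0).
Finally 4G + 3H:
𝒪 + (3, 0) = (3, 0) (identity).

(3, 0)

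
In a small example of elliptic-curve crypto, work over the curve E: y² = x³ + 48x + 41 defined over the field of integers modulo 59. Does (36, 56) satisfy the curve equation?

y² = 56² ≡ 9; x³ + 48x + 41 = 48425 ≡ 45 (mod 59). 9 ≠ 45.

no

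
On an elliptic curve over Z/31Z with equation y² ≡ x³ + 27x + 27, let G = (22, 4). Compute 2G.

tangent at (22, 4): λ = (3·22² + 27)/(2·4) ≡ 22/8. 8⁻¹ ≡ 4 (mod 31), so λ ≡ 22·4 ≡ 26.
  x = λ² - 22 - 22 = 676 - 44 ≡ 12; y = λ·(22 - 12) - 4 ≡ 8. → (12, 8)

(12, 8)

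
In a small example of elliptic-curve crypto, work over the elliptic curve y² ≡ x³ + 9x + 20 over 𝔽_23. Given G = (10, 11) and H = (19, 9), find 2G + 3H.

First 2G:
Repeated addition: build up to 2G.
2G: tangent at (10, 11): λ = (3·10² + 9)/(2·11) ≡ 10/22. 22⁻¹ ≡ 22 (mod 23), so λ ≡ 10·22 ≡ 13.
  x = λ² - 10 - 10 = 169 - 20 ≡ 11; y = λ·(10 - 11) - 11 ≡ 22. → (11, 22)
2G = (11, 22).
Next 3H:
Repeated addition: build up to 3H.
2H: tangent at (19, 9): λ = (3·19² + 9)/(2·9) ≡ 11/18. 18⁻¹ ≡ 9 (mod 23), so λ ≡ 11·9 ≡ 7.
  x = λ² - 19 - 19 = 49 - 38 ≡ 11; y = λ·(19 - 11) - 9 ≡ 1. → (11, 1)
3H: (11, 1) + (19, 9). λ = (9 - 1)/(19 - 11) ≡ 8/8 mod 23. 8⁻¹ ≡ 3 (mod 23), so λ ≡ 1.
  x = λ² - 11 - 19 = 1 - 30 ≡ 17; y = λ·(11 - 17) - 1 ≡ 16. → (17, 16)
3H = (17, 16).
Finally 2G + 3H:
(11, 22) + (17, 16). λ = (16 - 22)/(17 - 11) ≡ 17/6 mod 23. 6⁻¹ ≡ 4 (mod 23), so λ ≡ 22.
  x = λ² - 11 - 17 = 484 - 28 ≡ 19; y = λ·(11 - 19) - 22 ≡ 9. → (19, 9)

(19, 9)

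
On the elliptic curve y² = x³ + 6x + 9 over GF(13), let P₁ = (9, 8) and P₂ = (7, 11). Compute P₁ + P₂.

(9, 8) + (7, 11). λ = (11 - 8)/(7 - 9) ≡ 3/11 mod 13. 11⁻¹ ≡ 6 (mod 13), so λ ≡ 5.
  x = λ² - 9 - 7 = 25 - 16 ≡ 9; y = λ·(9 - 9) - 8 ≡ 5. → (9, 5)

(9, 5)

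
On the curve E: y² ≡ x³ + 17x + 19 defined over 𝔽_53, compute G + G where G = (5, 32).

(49, 24)

tangent at (5, 32): λ = (3·5² + 17)/(2·32) ≡ 39/11. 11⁻¹ ≡ 29 (mod 53) since 11·29 = 319 ≡ 1, so λ ≡ 39·29 ≡ 18.
  x = λ² - 5 - 5 = 324 - 10 ≡ 49; y = λ·(5 - 49) - 32 ≡ 24. → (49, 24)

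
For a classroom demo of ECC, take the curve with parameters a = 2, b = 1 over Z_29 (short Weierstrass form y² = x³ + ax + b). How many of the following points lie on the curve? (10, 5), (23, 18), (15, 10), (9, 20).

3

(10, 5): 5² ≡ 25, rhs ≡ 6 → off.
(23, 18): 18² ≡ 5, rhs ≡ 5 → on.
(15, 10): 10² ≡ 13, rhs ≡ 13 → on.
(9, 20): 20² ≡ 23, rhs ≡ 23 → on.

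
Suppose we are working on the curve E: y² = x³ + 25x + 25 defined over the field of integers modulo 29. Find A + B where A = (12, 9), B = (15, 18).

(12, 9) + (15, 18). λ = (18 - 9)/(15 - 12) ≡ 9/3 mod 29. 3⁻¹ ≡ 10 (mod 29), so λ ≡ 3.
  x = λ² - 12 - 15 = 9 - 27 ≡ 11; y = λ·(12 - 11) - 9 ≡ 23. → (11, 23)

(11, 23)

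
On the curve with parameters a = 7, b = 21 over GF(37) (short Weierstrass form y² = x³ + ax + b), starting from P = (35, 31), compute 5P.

(0, 24)

Repeated addition: build up to 5P.
2P: tangent at (35, 31): λ = (3·35² + 7)/(2·31) ≡ 19/25. 25⁻¹ ≡ 3 (mod 37) since 25·3 = 75 ≡ 1, so λ ≡ 19·3 ≡ 20.
  x = λ² - 35 - 35 = 400 - 70 ≡ 34; y = λ·(35 - 34) - 31 ≡ 26. → (34, 26)
3P: (34, 26) + (35, 31). λ = (31 - 26)/(35 - 34) ≡ 5/1 mod 37. 1⁻¹ ≡ 1 (mod 37), so λ ≡ 5.
  x = λ² - 34 - 35 = 25 - 69 ≡ 30; y = λ·(34 - 30) - 26 ≡ 31. → (30, 31)
4P: (30, 31) + (35, 31). λ = (31 - 31)/(35 - 30) ≡ 0/5 mod 37. 5⁻¹ ≡ 15 (mod 37) since 5·15 = 75 ≡ 1, so λ ≡ 0.
  x = λ² - 30 - 35 = 0 - 65 ≡ 9; y = λ·(30 - 9) - 31 ≡ 6. → (9, 6)
5P: (9, 6) + (35, 31). λ = (31 - 6)/(35 - 9) ≡ 25/26 mod 37. 26⁻¹ ≡ 10 (mod 37) since 26·10 = 260 ≡ 1, so λ ≡ 28.
  x = λ² - 9 - 35 = 784 - 44 ≡ 0; y = λ·(9 - 0) - 6 ≡ 24. → (0, 24)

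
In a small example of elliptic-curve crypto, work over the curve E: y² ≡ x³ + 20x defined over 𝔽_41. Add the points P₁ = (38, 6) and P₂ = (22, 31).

(38, 6) + (22, 31). λ = (31 - 6)/(22 - 38) ≡ 25/25 mod 41. 25⁻¹ ≡ 23 (mod 41), so λ ≡ 1.
  x = λ² - 38 - 22 = 1 - 60 ≡ 23; y = λ·(38 - 23) - 6 ≡ 9. → (23, 9)

(23, 9)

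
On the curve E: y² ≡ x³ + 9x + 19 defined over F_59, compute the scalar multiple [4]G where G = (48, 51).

(35, 27)

Repeated addition: build up to 4G.
2G: tangent at (48, 51): λ = (3·48² + 9)/(2·51) ≡ 18/43. 43⁻¹ ≡ 11 (mod 59), so λ ≡ 18·11 ≡ 21.
  x = λ² - 48 - 48 = 441 - 96 ≡ 50; y = λ·(48 - 50) - 51 ≡ 25. → (50, 25)
3G: (50, 25) + (48, 51). λ = (51 - 25)/(48 - 50) ≡ 26/57 mod 59. 57⁻¹ ≡ 29 (mod 59), so λ ≡ 46.
  x = λ² - 50 - 48 = 2116 - 98 ≡ 12; y = λ·(50 - 12) - 25 ≡ 12. → (12, 12)
4G: (12, 12) + (48, 51). λ = (51 - 12)/(48 - 12) ≡ 39/36 mod 59. 36⁻¹ ≡ 41 (mod 59), so λ ≡ 6.
  x = λ² - 12 - 48 = 36 - 60 ≡ 35; y = λ·(12 - 35) - 12 ≡ 27. → (35, 27)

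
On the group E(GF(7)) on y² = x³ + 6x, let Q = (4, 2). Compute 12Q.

Double-and-add on 12 = (1100)₂. Start with Q = (4, 2) for the leading 1-bit.
double: tangent at (4, 2): λ = (3·4² + 6)/(2·2) ≡ 5/4. 4⁻¹ ≡ 2 (mod 7) since 4·2 = 8 ≡ 1, so λ ≡ 5·2 ≡ 3.
  x = λ² - 4 - 4 = 9 - 8 ≡ 1; y = λ·(4 - 1) - 2 ≡ 0. → (1, 0)
add Q: (1, 0) + (4, 2). λ = (2 - 0)/(4 - 1) ≡ 2/3 mod 7. 3⁻¹ ≡ 5 (mod 7), so λ ≡ 3.
  x = λ² - 1 - 4 = 9 - 5 ≡ 4; y = λ·(1 - 4) - 0 ≡ 5. → (4, 5)
double: tangent at (4, 5): λ = (3·4² + 6)/(2·5) ≡ 5/3. 3⁻¹ ≡ 5 (mod 7), so λ ≡ 5·5 ≡ 4.
  x = λ² - 4 - 4 = 16 - 8 ≡ 1; y = λ·(4 - 1) - 5 ≡ 0. → (1, 0)
double: (1, 0) + (1, 0): same x and y₁ ≡ -y₂, so the sum is the point at infinity.

O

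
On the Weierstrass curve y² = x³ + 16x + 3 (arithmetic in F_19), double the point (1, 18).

tangent at (1, 18): λ = (3·1² + 16)/(2·18) ≡ 0/17. 17⁻¹ ≡ 9 (mod 19) since 17·9 = 153 ≡ 1, so λ ≡ 0·9 ≡ 0.
  x = λ² - 1 - 1 = 0 - 2 ≡ 17; y = λ·(1 - 17) - 18 ≡ 1. → (17, 1)

(17, 1)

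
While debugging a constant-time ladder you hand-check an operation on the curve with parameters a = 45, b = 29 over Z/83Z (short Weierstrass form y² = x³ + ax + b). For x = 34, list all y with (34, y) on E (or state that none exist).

39, 44

x³ + 45x + 29 = 40863 ≡ 27 (mod 83).
Square roots of 27 mod 83: 39 and 44 (since 39² = 1521 ≡ 27).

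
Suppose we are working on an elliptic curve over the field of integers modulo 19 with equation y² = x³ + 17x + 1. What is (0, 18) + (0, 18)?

(1, 0)

tangent at (0, 18): λ = (3·0² + 17)/(2·18) ≡ 17/17. 17⁻¹ ≡ 9 (mod 19) since 17·9 = 153 ≡ 1, so λ ≡ 17·9 ≡ 1.
  x = λ² - 0 - 0 = 1 - 0 ≡ 1; y = λ·(0 - 1) - 18 ≡ 0. → (1, 0)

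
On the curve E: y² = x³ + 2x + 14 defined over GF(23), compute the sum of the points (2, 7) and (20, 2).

(2, 7) + (20, 2). λ = (2 - 7)/(20 - 2) ≡ 18/18 mod 23. 18⁻¹ ≡ 9 (mod 23), so λ ≡ 1.
  x = λ² - 2 - 20 = 1 - 22 ≡ 2; y = λ·(2 - 2) - 7 ≡ 16. → (2, 16)

(2, 16)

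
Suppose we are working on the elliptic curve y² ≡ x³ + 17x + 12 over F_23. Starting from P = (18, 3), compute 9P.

Double-and-add on 9 = (1001)₂. Start with P = (18, 3) for the leading 1-bit.
double: tangent at (18, 3): λ = (3·18² + 17)/(2·3) ≡ 0/6. 6⁻¹ ≡ 4 (mod 23), so λ ≡ 0·4 ≡ 0.
  x = λ² - 18 - 18 = 0 - 36 ≡ 10; y = λ·(18 - 10) - 3 ≡ 20. → (10, 20)
double: tangent at (10, 20): λ = (3·10² + 17)/(2·20) ≡ 18/17. 17⁻¹ ≡ 19 (mod 23) since 17·19 = 323 ≡ 1, so λ ≡ 18·19 ≡ 20.
  x = λ² - 10 - 10 = 400 - 20 ≡ 12; y = λ·(10 - 12) - 20 ≡ 9. → (12, 9)
double: tangent at (12, 9): λ = (3·12² + 17)/(2·9) ≡ 12/18. 18⁻¹ ≡ 9 (mod 23), so λ ≡ 12·9 ≡ 16.
  x = λ² - 12 - 12 = 256 - 24 ≡ 2; y = λ·(12 - 2) - 9 ≡ 13. → (2, 13)
add P: (2, 13) + (18, 3). λ = (3 - 13)/(18 - 2) ≡ 13/16 mod 23. 16⁻¹ ≡ 13 (mod 23), so λ ≡ 8.
  x = λ² - 2 - 18 = 64 - 20 ≡ 21; y = λ·(2 - 21) - 13 ≡ 19. → (21, 19)

(21, 19)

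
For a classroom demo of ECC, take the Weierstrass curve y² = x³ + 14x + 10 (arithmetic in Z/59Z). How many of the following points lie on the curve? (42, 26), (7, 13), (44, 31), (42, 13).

1

(42, 26): 26² ≡ 27, rhs ≡ 51 → off.
(7, 13): 13² ≡ 51, rhs ≡ 38 → off.
(44, 31): 31² ≡ 17, rhs ≡ 24 → off.
(42, 13): 13² ≡ 51, rhs ≡ 51 → on.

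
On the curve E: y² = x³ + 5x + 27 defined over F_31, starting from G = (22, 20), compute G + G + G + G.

(15, 25)

Double-and-add on 4 = (100)₂. Start with G = (22, 20) for the leading 1-bit.
double: tangent at (22, 20): λ = (3·22² + 5)/(2·20) ≡ 0/9. 9⁻¹ ≡ 7 (mod 31), so λ ≡ 0·7 ≡ 0.
  x = λ² - 22 - 22 = 0 - 44 ≡ 18; y = λ·(22 - 18) - 20 ≡ 11. → (18, 11)
double: tangent at (18, 11): λ = (3·18² + 5)/(2·11) ≡ 16/22. 22⁻¹ ≡ 24 (mod 31), so λ ≡ 16·24 ≡ 12.
  x = λ² - 18 - 18 = 144 - 36 ≡ 15; y = λ·(18 - 15) - 11 ≡ 25. → (15, 25)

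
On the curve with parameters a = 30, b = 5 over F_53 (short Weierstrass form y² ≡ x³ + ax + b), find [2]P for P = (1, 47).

(42, 26)

tangent at (1, 47): λ = (3·1² + 30)/(2·47) ≡ 33/41. 41⁻¹ ≡ 22 (mod 53) since 41·22 = 902 ≡ 1, so λ ≡ 33·22 ≡ 37.
  x = λ² - 1 - 1 = 1369 - 2 ≡ 42; y = λ·(1 - 42) - 47 ≡ 26. → (42, 26)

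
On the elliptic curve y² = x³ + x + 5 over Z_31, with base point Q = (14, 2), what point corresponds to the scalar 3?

Repeated addition: build up to 3Q.
2Q: tangent at (14, 2): λ = (3·14² + 1)/(2·2) ≡ 0/4. 4⁻¹ ≡ 8 (mod 31), so λ ≡ 0·8 ≡ 0.
  x = λ² - 14 - 14 = 0 - 28 ≡ 3; y = λ·(14 - 3) - 2 ≡ 29. → (3, 29)
3Q: (3, 29) + (14, 2). λ = (2 - 29)/(14 - 3) ≡ 4/11 mod 31. 11⁻¹ ≡ 17 (mod 31), so λ ≡ 6.
  x = λ² - 3 - 14 = 36 - 17 ≡ 19; y = λ·(3 - 19) - 29 ≡ 30. → (19, 30)

(19, 30)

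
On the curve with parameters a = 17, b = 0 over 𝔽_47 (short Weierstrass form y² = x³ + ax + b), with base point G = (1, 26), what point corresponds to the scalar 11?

(17, 19)

Double-and-add on 11 = (1011)₂. Start with G = (1, 26) for the leading 1-bit.
double: tangent at (1, 26): λ = (3·1² + 17)/(2·26) ≡ 20/5. 5⁻¹ ≡ 19 (mod 47) since 5·19 = 95 ≡ 1, so λ ≡ 20·19 ≡ 4.
  x = λ² - 1 - 1 = 16 - 2 ≡ 14; y = λ·(1 - 14) - 26 ≡ 16. → (14, 16)
double: tangent at (14, 16): λ = (3·14² + 17)/(2·16) ≡ 41/32. 32⁻¹ ≡ 25 (mod 47) since 32·25 = 800 ≡ 1, so λ ≡ 41·25 ≡ 38.
  x = λ² - 14 - 14 = 1444 - 28 ≡ 6; y = λ·(14 - 6) - 16 ≡ 6. → (6, 6)
add G: (6, 6) + (1, 26). λ = (26 - 6)/(1 - 6) ≡ 20/42 mod 47. 42⁻¹ ≡ 28 (mod 47), so λ ≡ 43.
  x = λ² - 6 - 1 = 1849 - 7 ≡ 9; y = λ·(6 - 9) - 6 ≡ 6. → (9, 6)
double: tangent at (9, 6): λ = (3·9² + 17)/(2·6) ≡ 25/12. 12⁻¹ ≡ 4 (mod 47), so λ ≡ 25·4 ≡ 6.
  x = λ² - 9 - 9 = 36 - 18 ≡ 18; y = λ·(9 - 18) - 6 ≡ 34. → (18, 34)
add G: (18, 34) + (1, 26). λ = (26 - 34)/(1 - 18) ≡ 39/30 mod 47. 30⁻¹ ≡ 11 (mod 47), so λ ≡ 6.
  x = λ² - 18 - 1 = 36 - 19 ≡ 17; y = λ·(18 - 17) - 34 ≡ 19. → (17, 19)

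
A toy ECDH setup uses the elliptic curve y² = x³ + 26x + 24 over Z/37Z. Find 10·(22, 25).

Write G = (22, 25).
Repeated addition: build up to 10G.
2G: tangent at (22, 25): λ = (3·22² + 26)/(2·25) ≡ 35/13. 13⁻¹ ≡ 20 (mod 37) since 13·20 = 260 ≡ 1, so λ ≡ 35·20 ≡ 34.
  x = λ² - 22 - 22 = 1156 - 44 ≡ 2; y = λ·(22 - 2) - 25 ≡ 26. → (2, 26)
3G: (2, 26) + (22, 25). λ = (25 - 26)/(22 - 2) ≡ 36/20 mod 37. 20⁻¹ ≡ 13 (mod 37) since 20·13 = 260 ≡ 1, so λ ≡ 24.
  x = λ² - 2 - 22 = 576 - 24 ≡ 34; y = λ·(2 - 34) - 26 ≡ 20. → (34, 20)
4G: (34, 20) + (22, 25). λ = (25 - 20)/(22 - 34) ≡ 5/25 mod 37. 25⁻¹ ≡ 3 (mod 37), so λ ≡ 15.
  x = λ² - 34 - 22 = 225 - 56 ≡ 21; y = λ·(34 - 21) - 20 ≡ 27. → (21, 27)
5G: (21, 27) + (22, 25). λ = (25 - 27)/(22 - 21) ≡ 35/1 mod 37. 1⁻¹ ≡ 1 (mod 37), so λ ≡ 35.
  x = λ² - 21 - 22 = 1225 - 43 ≡ 35; y = λ·(21 - 35) - 27 ≡ 1. → (35, 1)
6G: (35, 1) + (22, 25). λ = (25 - 1)/(22 - 35) ≡ 24/24 mod 37. 24⁻¹ ≡ 17 (mod 37) since 24·17 = 408 ≡ 1, so λ ≡ 1.
  x = λ² - 35 - 22 = 1 - 57 ≡ 18; y = λ·(35 - 18) - 1 ≡ 16. → (18, 16)
7G: (18, 16) + (22, 25). λ = (25 - 16)/(22 - 18) ≡ 9/4 mod 37. 4⁻¹ ≡ 28 (mod 37), so λ ≡ 30.
  x = λ² - 18 - 22 = 900 - 40 ≡ 9; y = λ·(18 - 9) - 16 ≡ 32. → (9, 32)
8G: (9, 32) + (22, 25). λ = (25 - 32)/(22 - 9) ≡ 30/13 mod 37. 13⁻¹ ≡ 20 (mod 37) since 13·20 = 260 ≡ 1, so λ ≡ 8.
  x = λ² - 9 - 22 = 64 - 31 ≡ 33; y = λ·(9 - 33) - 32 ≡ 35. → (33, 35)
9G: (33, 35) + (22, 25). λ = (25 - 35)/(22 - 33) ≡ 27/26 mod 37. 26⁻¹ ≡ 10 (mod 37) since 26·10 = 260 ≡ 1, so λ ≡ 11.
  x = λ² - 33 - 22 = 121 - 55 ≡ 29; y = λ·(33 - 29) - 35 ≡ 9. → (29, 9)
10G: (29, 9) + (22, 25). λ = (25 - 9)/(22 - 29) ≡ 16/30 mod 37. 30⁻¹ ≡ 21 (mod 37), so λ ≡ 3.
  x = λ² - 29 - 22 = 9 - 51 ≡ 32; y = λ·(29 - 32) - 9 ≡ 19. → (32, 19)

(32, 19)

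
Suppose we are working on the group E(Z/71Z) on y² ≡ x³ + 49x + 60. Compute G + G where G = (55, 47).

tangent at (55, 47): λ = (3·55² + 49)/(2·47) ≡ 36/23. 23⁻¹ ≡ 34 (mod 71) since 23·34 = 782 ≡ 1, so λ ≡ 36·34 ≡ 17.
  x = λ² - 55 - 55 = 289 - 110 ≡ 37; y = λ·(55 - 37) - 47 ≡ 46. → (37, 46)

(37, 46)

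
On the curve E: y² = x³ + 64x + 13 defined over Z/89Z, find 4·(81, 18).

Write P = (81, 18).
Double-and-add on 4 = (100)₂. Start with P = (81, 18) for the leading 1-bit.
double: tangent at (81, 18): λ = (3·81² + 64)/(2·18) ≡ 78/36. 36⁻¹ ≡ 47 (mod 89), so λ ≡ 78·47 ≡ 17.
  x = λ² - 81 - 81 = 289 - 162 ≡ 38; y = λ·(81 - 38) - 18 ≡ 1. → (38, 1)
double: tangent at (38, 1): λ = (3·38² + 64)/(2·1) ≡ 35/2. 2⁻¹ ≡ 45 (mod 89), so λ ≡ 35·45 ≡ 62.
  x = λ² - 38 - 38 = 3844 - 76 ≡ 30; y = λ·(38 - 30) - 1 ≡ 50. → (30, 50)

(30, 50)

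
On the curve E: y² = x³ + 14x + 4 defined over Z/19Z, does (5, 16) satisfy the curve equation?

yes

y² = 16² ≡ 9; x³ + 14x + 4 = 199 ≡ 9 (mod 19). 9 = 9.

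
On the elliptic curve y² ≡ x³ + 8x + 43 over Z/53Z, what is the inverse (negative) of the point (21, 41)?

(21, 12)

-(21, 41) = (21, -41 mod 53) = (21, 12).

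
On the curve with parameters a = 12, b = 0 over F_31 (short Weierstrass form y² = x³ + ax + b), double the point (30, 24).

tangent at (30, 24): λ = (3·30² + 12)/(2·24) ≡ 15/17. 17⁻¹ ≡ 11 (mod 31) since 17·11 = 187 ≡ 1, so λ ≡ 15·11 ≡ 10.
  x = λ² - 30 - 30 = 100 - 60 ≡ 9; y = λ·(30 - 9) - 24 ≡ 0. → (9, 0)

(9, 0)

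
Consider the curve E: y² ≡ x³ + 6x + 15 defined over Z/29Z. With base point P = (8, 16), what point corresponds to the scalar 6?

Repeated addition: build up to 6P.
2P: tangent at (8, 16): λ = (3·8² + 6)/(2·16) ≡ 24/3. 3⁻¹ ≡ 10 (mod 29) since 3·10 = 30 ≡ 1, so λ ≡ 24·10 ≡ 8.
  x = λ² - 8 - 8 = 64 - 16 ≡ 19; y = λ·(8 - 19) - 16 ≡ 12. → (19, 12)
3P: (19, 12) + (8, 16). λ = (16 - 12)/(8 - 19) ≡ 4/18 mod 29. 18⁻¹ ≡ 21 (mod 29), so λ ≡ 26.
  x = λ² - 19 - 8 = 676 - 27 ≡ 11; y = λ·(19 - 11) - 12 ≡ 22. → (11, 22)
4P: (11, 22) + (8, 16). λ = (16 - 22)/(8 - 11) ≡ 23/26 mod 29. 26⁻¹ ≡ 19 (mod 29) since 26·19 = 494 ≡ 1, so λ ≡ 2.
  x = λ² - 11 - 8 = 4 - 19 ≡ 14; y = λ·(11 - 14) - 22 ≡ 1. → (14, 1)
5P: (14, 1) + (8, 16). λ = (16 - 1)/(8 - 14) ≡ 15/23 mod 29. 23⁻¹ ≡ 24 (mod 29), so λ ≡ 12.
  x = λ² - 14 - 8 = 144 - 22 ≡ 6; y = λ·(14 - 6) - 1 ≡ 8. → (6, 8)
6P: (6, 8) + (8, 16). λ = (16 - 8)/(8 - 6) ≡ 8/2 mod 29. 2⁻¹ ≡ 15 (mod 29) since 2·15 = 30 ≡ 1, so λ ≡ 4.
  x = λ² - 6 - 8 = 16 - 14 ≡ 2; y = λ·(6 - 2) - 8 ≡ 8. → (2, 8)

(2, 8)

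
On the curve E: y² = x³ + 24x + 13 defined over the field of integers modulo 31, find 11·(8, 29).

Write P = (8, 29).
Repeated addition: build up to 11P.
2P: tangent at (8, 29): λ = (3·8² + 24)/(2·29) ≡ 30/27. 27⁻¹ ≡ 23 (mod 31), so λ ≡ 30·23 ≡ 8.
  x = λ² - 8 - 8 = 64 - 16 ≡ 17; y = λ·(8 - 17) - 29 ≡ 23. → (17, 23)
3P: (17, 23) + (8, 29). λ = (29 - 23)/(8 - 17) ≡ 6/22 mod 31. 22⁻¹ ≡ 24 (mod 31) since 22·24 = 528 ≡ 1, so λ ≡ 20.
  x = λ² - 17 - 8 = 400 - 25 ≡ 3; y = λ·(17 - 3) - 23 ≡ 9. → (3, 9)
4P: (3, 9) + (8, 29). λ = (29 - 9)/(8 - 3) ≡ 20/5 mod 31. 5⁻¹ ≡ 25 (mod 31), so λ ≡ 4.
  x = λ² - 3 - 8 = 16 - 11 ≡ 5; y = λ·(3 - 5) - 9 ≡ 14. → (5, 14)
5P: (5, 14) + (8, 29). λ = (29 - 14)/(8 - 5) ≡ 15/3 mod 31. 3⁻¹ ≡ 21 (mod 31), so λ ≡ 5.
  x = λ² - 5 - 8 = 25 - 13 ≡ 12; y = λ·(5 - 12) - 14 ≡ 13. → (12, 13)
6P: (12, 13) + (8, 29). λ = (29 - 13)/(8 - 12) ≡ 16/27 mod 31. 27⁻¹ ≡ 23 (mod 31) since 27·23 = 621 ≡ 1, so λ ≡ 27.
  x = λ² - 12 - 8 = 729 - 20 ≡ 27; y = λ·(12 - 27) - 13 ≡ 16. → (27, 16)
7P: (27, 16) + (8, 29). λ = (29 - 16)/(8 - 27) ≡ 13/12 mod 31. 12⁻¹ ≡ 13 (mod 31), so λ ≡ 14.
  x = λ² - 27 - 8 = 196 - 35 ≡ 6; y = λ·(27 - 6) - 16 ≡ 30. → (6, 30)
8P: (6, 30) + (8, 29). λ = (29 - 30)/(8 - 6) ≡ 30/2 mod 31. 2⁻¹ ≡ 16 (mod 31) since 2·16 = 32 ≡ 1, so λ ≡ 15.
  x = λ² - 6 - 8 = 225 - 14 ≡ 25; y = λ·(6 - 25) - 30 ≡ 26. → (25, 26)
9P: (25, 26) + (8, 29). λ = (29 - 26)/(8 - 25) ≡ 3/14 mod 31. 14⁻¹ ≡ 20 (mod 31), so λ ≡ 29.
  x = λ² - 25 - 8 = 841 - 33 ≡ 2; y = λ·(25 - 2) - 26 ≡ 21. → (2, 21)
10P: (2, 21) + (8, 29). λ = (29 - 21)/(8 - 2) ≡ 8/6 mod 31. 6⁻¹ ≡ 26 (mod 31), so λ ≡ 22.
  x = λ² - 2 - 8 = 484 - 10 ≡ 9; y = λ·(2 - 9) - 21 ≡ 11. → (9, 11)
11P: (9, 11) + (8, 29). λ = (29 - 11)/(8 - 9) ≡ 18/30 mod 31. 30⁻¹ ≡ 30 (mod 31), so λ ≡ 13.
  x = λ² - 9 - 8 = 169 - 17 ≡ 28; y = λ·(9 - 28) - 11 ≡ 21. → (28, 21)

(28, 21)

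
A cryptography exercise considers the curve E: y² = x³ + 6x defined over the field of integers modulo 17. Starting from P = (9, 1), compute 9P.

(9, 16)

Repeated addition: build up to 9P.
2P: tangent at (9, 1): λ = (3·9² + 6)/(2·1) ≡ 11/2. 2⁻¹ ≡ 9 (mod 17), so λ ≡ 11·9 ≡ 14.
  x = λ² - 9 - 9 = 196 - 18 ≡ 8; y = λ·(9 - 8) - 1 ≡ 13. → (8, 13)
3P: (8, 13) + (9, 1). λ = (1 - 13)/(9 - 8) ≡ 5/1 mod 17. 1⁻¹ ≡ 1 (mod 17), so λ ≡ 5.
  x = λ² - 8 - 9 = 25 - 17 ≡ 8; y = λ·(8 - 8) - 13 ≡ 4. → (8, 4)
4P: (8, 4) + (9, 1). λ = (1 - 4)/(9 - 8) ≡ 14/1 mod 17. 1⁻¹ ≡ 1 (mod 17) since 1·1 = 1 ≡ 1, so λ ≡ 14.
  x = λ² - 8 - 9 = 196 - 17 ≡ 9; y = λ·(8 - 9) - 4 ≡ 16. → (9, 16)
5P: (9, 16) + (9, 1): same x and y₁ ≡ -y₂, so the sum is O.
6P: O + (9, 1) = (9, 1) (identity).
7P: tangent at (9, 1): λ = (3·9² + 6)/(2·1) ≡ 11/2. 2⁻¹ ≡ 9 (mod 17) since 2·9 = 18 ≡ 1, so λ ≡ 11·9 ≡ 14.
  x = λ² - 9 - 9 = 196 - 18 ≡ 8; y = λ·(9 - 8) - 1 ≡ 13. → (8, 13)
8P: (8, 13) + (9, 1). λ = (1 - 13)/(9 - 8) ≡ 5/1 mod 17. 1⁻¹ ≡ 1 (mod 17), so λ ≡ 5.
  x = λ² - 8 - 9 = 25 - 17 ≡ 8; y = λ·(8 - 8) - 13 ≡ 4. → (8, 4)
9P: (8, 4) + (9, 1). λ = (1 - 4)/(9 - 8) ≡ 14/1 mod 17. 1⁻¹ ≡ 1 (mod 17), so λ ≡ 14.
  x = λ² - 8 - 9 = 196 - 17 ≡ 9; y = λ·(8 - 9) - 4 ≡ 16. → (9, 16)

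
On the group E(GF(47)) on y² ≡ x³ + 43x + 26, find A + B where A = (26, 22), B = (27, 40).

(26, 22) + (27, 40). λ = (40 - 22)/(27 - 26) ≡ 18/1 mod 47. 1⁻¹ ≡ 1 (mod 47) since 1·1 = 1 ≡ 1, so λ ≡ 18.
  x = λ² - 26 - 27 = 324 - 53 ≡ 36; y = λ·(26 - 36) - 22 ≡ 33. → (36, 33)

(36, 33)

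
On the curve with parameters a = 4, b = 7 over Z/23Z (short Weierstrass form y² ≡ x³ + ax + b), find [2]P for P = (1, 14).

(11, 18)

tangent at (1, 14): λ = (3·1² + 4)/(2·14) ≡ 7/5. 5⁻¹ ≡ 14 (mod 23), so λ ≡ 7·14 ≡ 6.
  x = λ² - 1 - 1 = 36 - 2 ≡ 11; y = λ·(1 - 11) - 14 ≡ 18. → (11, 18)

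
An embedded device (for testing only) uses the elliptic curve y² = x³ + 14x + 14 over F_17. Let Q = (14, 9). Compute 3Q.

Repeated addition: build up to 3Q.
2Q: tangent at (14, 9): λ = (3·14² + 14)/(2·9) ≡ 7/1. 1⁻¹ ≡ 1 (mod 17), so λ ≡ 7·1 ≡ 7.
  x = λ² - 14 - 14 = 49 - 28 ≡ 4; y = λ·(14 - 4) - 9 ≡ 10. → (4, 10)
3Q: (4, 10) + (14, 9). λ = (9 - 10)/(14 - 4) ≡ 16/10 mod 17. 10⁻¹ ≡ 12 (mod 17), so λ ≡ 5.
  x = λ² - 4 - 14 = 25 - 18 ≡ 7; y = λ·(4 - 7) - 10 ≡ 9. → (7, 9)

(7, 9)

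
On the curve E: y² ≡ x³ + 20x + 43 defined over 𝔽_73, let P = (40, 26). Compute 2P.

(43, 16)

tangent at (40, 26): λ = (3·40² + 20)/(2·26) ≡ 2/52. 52⁻¹ ≡ 66 (mod 73), so λ ≡ 2·66 ≡ 59.
  x = λ² - 40 - 40 = 3481 - 80 ≡ 43; y = λ·(40 - 43) - 26 ≡ 16. → (43, 16)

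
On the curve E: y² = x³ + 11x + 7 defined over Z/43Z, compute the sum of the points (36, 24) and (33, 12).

(36, 24) + (33, 12). λ = (12 - 24)/(33 - 36) ≡ 31/40 mod 43. 40⁻¹ ≡ 14 (mod 43), so λ ≡ 4.
  x = λ² - 36 - 33 = 16 - 69 ≡ 33; y = λ·(36 - 33) - 24 ≡ 31. → (33, 31)

(33, 31)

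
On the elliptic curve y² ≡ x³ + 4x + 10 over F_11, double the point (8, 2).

(9, 4)

tangent at (8, 2): λ = (3·8² + 4)/(2·2) ≡ 9/4. 4⁻¹ ≡ 3 (mod 11) since 4·3 = 12 ≡ 1, so λ ≡ 9·3 ≡ 5.
  x = λ² - 8 - 8 = 25 - 16 ≡ 9; y = λ·(8 - 9) - 2 ≡ 4. → (9, 4)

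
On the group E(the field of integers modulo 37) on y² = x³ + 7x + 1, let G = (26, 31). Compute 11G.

Repeated addition: build up to 11G.
2G: tangent at (26, 31): λ = (3·26² + 7)/(2·31) ≡ 0/25. 25⁻¹ ≡ 3 (mod 37), so λ ≡ 0·3 ≡ 0.
  x = λ² - 26 - 26 = 0 - 52 ≡ 22; y = λ·(26 - 22) - 31 ≡ 6. → (22, 6)
3G: (22, 6) + (26, 31). λ = (31 - 6)/(26 - 22) ≡ 25/4 mod 37. 4⁻¹ ≡ 28 (mod 37), so λ ≡ 34.
  x = λ² - 22 - 26 = 1156 - 48 ≡ 35; y = λ·(22 - 35) - 6 ≡ 33. → (35, 33)
4G: (35, 33) + (26, 31). λ = (31 - 33)/(26 - 35) ≡ 35/28 mod 37. 28⁻¹ ≡ 4 (mod 37) since 28·4 = 112 ≡ 1, so λ ≡ 29.
  x = λ² - 35 - 26 = 841 - 61 ≡ 3; y = λ·(35 - 3) - 33 ≡ 7. → (3, 7)
5G: (3, 7) + (26, 31). λ = (31 - 7)/(26 - 3) ≡ 24/23 mod 37. 23⁻¹ ≡ 29 (mod 37), so λ ≡ 30.
  x = λ² - 3 - 26 = 900 - 29 ≡ 20; y = λ·(3 - 20) - 7 ≡ 1. → (20, 1)
6G: (20, 1) + (26, 31). λ = (31 - 1)/(26 - 20) ≡ 30/6 mod 37. 6⁻¹ ≡ 31 (mod 37) since 6·31 = 186 ≡ 1, so λ ≡ 5.
  x = λ² - 20 - 26 = 25 - 46 ≡ 16; y = λ·(20 - 16) - 1 ≡ 19. → (16, 19)
7G: (16, 19) + (26, 31). λ = (31 - 19)/(26 - 16) ≡ 12/10 mod 37. 10⁻¹ ≡ 26 (mod 37) since 10·26 = 260 ≡ 1, so λ ≡ 16.
  x = λ² - 16 - 26 = 256 - 42 ≡ 29; y = λ·(16 - 29) - 19 ≡ 32. → (29, 32)
8G: (29, 32) + (26, 31). λ = (31 - 32)/(26 - 29) ≡ 36/34 mod 37. 34⁻¹ ≡ 12 (mod 37) since 34·12 = 408 ≡ 1, so λ ≡ 25.
  x = λ² - 29 - 26 = 625 - 55 ≡ 15; y = λ·(29 - 15) - 32 ≡ 22. → (15, 22)
9G: (15, 22) + (26, 31). λ = (31 - 22)/(26 - 15) ≡ 9/11 mod 37. 11⁻¹ ≡ 27 (mod 37), so λ ≡ 21.
  x = λ² - 15 - 26 = 441 - 41 ≡ 30; y = λ·(15 - 30) - 22 ≡ 33. → (30, 33)
10G: (30, 33) + (26, 31). λ = (31 - 33)/(26 - 30) ≡ 35/33 mod 37. 33⁻¹ ≡ 9 (mod 37) since 33·9 = 297 ≡ 1, so λ ≡ 19.
  x = λ² - 30 - 26 = 361 - 56 ≡ 9; y = λ·(30 - 9) - 33 ≡ 33. → (9, 33)
11G: (9, 33) + (26, 31). λ = (31 - 33)/(26 - 9) ≡ 35/17 mod 37. 17⁻¹ ≡ 24 (mod 37), so λ ≡ 26.
  x = λ² - 9 - 26 = 676 - 35 ≡ 12; y = λ·(9 - 12) - 33 ≡ 0. → (12, 0)

(12, 0)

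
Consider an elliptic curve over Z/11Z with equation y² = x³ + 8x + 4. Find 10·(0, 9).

O

Write Q = (0, 9).
Double-and-add on 10 = (1010)₂. Start with Q = (0, 9) for the leading 1-bit.
double: tangent at (0, 9): λ = (3·0² + 8)/(2·9) ≡ 8/7. 7⁻¹ ≡ 8 (mod 11), so λ ≡ 8·8 ≡ 9.
  x = λ² - 0 - 0 = 81 - 0 ≡ 4; y = λ·(0 - 4) - 9 ≡ 10. → (4, 10)
double: tangent at (4, 10): λ = (3·4² + 8)/(2·10) ≡ 1/9. 9⁻¹ ≡ 5 (mod 11), so λ ≡ 1·5 ≡ 5.
  x = λ² - 4 - 4 = 25 - 8 ≡ 6; y = λ·(4 - 6) - 10 ≡ 2. → (6, 2)
add Q: (6, 2) + (0, 9). λ = (9 - 2)/(0 - 6) ≡ 7/5 mod 11. 5⁻¹ ≡ 9 (mod 11), so λ ≡ 8.
  x = λ² - 6 - 0 = 64 - 6 ≡ 3; y = λ·(6 - 3) - 2 ≡ 0. → (3, 0)
double: (3, 0) + (3, 0): same x and y₁ ≡ -y₂, so the sum is O.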